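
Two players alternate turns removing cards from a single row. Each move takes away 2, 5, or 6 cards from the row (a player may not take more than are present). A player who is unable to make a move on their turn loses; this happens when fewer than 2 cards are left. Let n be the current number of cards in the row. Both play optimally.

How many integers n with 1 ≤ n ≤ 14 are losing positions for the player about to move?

Classify positions by backward induction: terminal positions (no move available) are L. From any other position, the mover wins iff some move reaches an L.
n=0: no move → L
n=1: no move → L
n=2: W (go to 0, an L position)
n=3: W (go to 1, an L position)
n=4: L (sole option 2(W) is W)
n=5: W (go to 0, an L position)
n=6: W (go to 4, an L position)
n=7: W (go to 1, an L position)
n=8: L (options 6(W), 3(W), 2(W) are all W)
n=9: W (go to 4, an L position)
n=10: W (go to 8, an L position)
n=11: L (options 9(W), 6(W), 5(W) are all W)
n=12: L (options 10(W), 7(W), 6(W) are all W)
n=13: W (go to 11, an L position)
n=14: W (go to 12, an L position)
L entries with 1 ≤ n ≤ 14 (n=0 is outside the asked range and is not counted): n = 1, 4, 8, 11, 12; that makes 5.

5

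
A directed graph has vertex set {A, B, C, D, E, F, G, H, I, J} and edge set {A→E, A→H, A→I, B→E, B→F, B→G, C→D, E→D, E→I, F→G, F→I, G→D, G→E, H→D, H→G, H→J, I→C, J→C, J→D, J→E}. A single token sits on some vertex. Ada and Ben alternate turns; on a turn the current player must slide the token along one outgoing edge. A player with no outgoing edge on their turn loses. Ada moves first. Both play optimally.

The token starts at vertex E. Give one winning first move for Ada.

Build the W/L table. Terminal = L. A non-terminal position is W if it has a move to some L; otherwise it is L.
Every edge goes from a vertex to one that appears earlier in the order D, C, I, E, J, G, H, F, A, B, so processing vertices in that order labels each vertex after all of its successors.
D: no outgoing edge → L
C: W (go to D, an L position)
I: L (sole option C(W) is W)
E: W (go to I, an L position)
J: W (go to D, an L position)
G: W (go to D, an L position)
H: W (go to D, an L position)
F: W (go to I, an L position)
A: W (go to I, an L position)
B: L (options F(W), G(W), E(W) are all W)
From E, the L positions reachable in one move are: I, D. Any move reaching one of these is winning.

Move to I.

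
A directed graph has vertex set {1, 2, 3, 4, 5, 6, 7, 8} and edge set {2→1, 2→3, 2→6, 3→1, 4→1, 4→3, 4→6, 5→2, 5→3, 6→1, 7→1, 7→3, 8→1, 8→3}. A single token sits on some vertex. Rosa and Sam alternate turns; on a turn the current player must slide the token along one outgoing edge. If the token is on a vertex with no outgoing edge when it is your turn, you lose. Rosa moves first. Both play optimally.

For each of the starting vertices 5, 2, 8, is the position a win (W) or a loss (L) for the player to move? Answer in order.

5: L, 2: W, 8: W

Use the standard recursion: the mover loses at a terminal position; elsewhere, the mover wins exactly when some move hands the opponent an L position.
Every edge goes from a vertex to one that appears earlier in the order 1, 6, 3, 7, 4, 2, 5, 8, so processing vertices in that order labels each vertex after all of its successors.
1: no outgoing edge → L
6: reaches L-position 1 → W
3: reaches L-position 1 → W
7: reaches L-position 1 → W
4: reaches L-position 1 → W
2: reaches L-position 1 → W
5: only reaches 2(W), 3(W), all W → L
8: reaches L-position 1 → W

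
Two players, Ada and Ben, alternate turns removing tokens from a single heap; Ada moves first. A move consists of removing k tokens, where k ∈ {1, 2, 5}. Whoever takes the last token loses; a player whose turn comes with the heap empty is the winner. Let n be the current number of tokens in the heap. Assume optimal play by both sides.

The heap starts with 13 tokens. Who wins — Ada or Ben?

Use the standard recursion: the mover wins at a terminal position; elsewhere, the mover wins exactly when some move hands the opponent an L position.
n=0: no move; the opponent has just taken the last token and therefore loses → W
n=1: L (sole option 0(W) is W)
n=2: W (go to 1, an L position)
n=3: W (go to 1, an L position)
n=4: L (options 3(W), 2(W) are all W)
n=5: W (go to 4, an L position)
n=6: W (go to 4, an L position)
n=7: L (options 6(W), 5(W), 2(W) are all W)
n=8: W (go to 7, an L position)
n=9: W (go to 7, an L position)
n=10: L (options 9(W), 8(W), 5(W) are all W)
n=11: W (go to 10, an L position)
n=12: W (go to 10, an L position)
n=13: L (options 12(W), 11(W), 8(W) are all W)
The starting position 13 is L: whatever Ada does, the opponent receives a W position.

Ben wins.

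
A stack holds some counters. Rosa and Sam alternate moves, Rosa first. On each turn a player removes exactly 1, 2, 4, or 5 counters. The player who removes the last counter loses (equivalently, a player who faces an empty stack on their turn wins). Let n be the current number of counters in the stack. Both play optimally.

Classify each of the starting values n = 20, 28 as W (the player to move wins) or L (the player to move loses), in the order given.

20: W, 28: L

Label each position W (a win for the player to move) or L (a loss). A position with no legal move is W; any other position is W exactly when some move reaches an L, and L when every move reaches a W.
n=0: no move; the opponent has just taken the last counter and therefore loses → W
n=1: only reaches 0(W), which is W → L
n=2: reaches L-position 1 → W
n=3: reaches L-position 1 → W
n=4: only reaches 3(W), 2(W), 0(W), all W → L
n=5: reaches L-position 4 → W
n=6: reaches L-position 4 → W
n=7: only reaches 6(W), 5(W), 3(W), 2(W), all W → L
n=8: reaches L-position 7 → W
n=9: reaches L-position 7 → W
n=10: only reaches 9(W), 8(W), 6(W), 5(W), all W → L
n=11: reaches L-position 10 → W
n=12: reaches L-position 10 → W
n=13: only reaches 12(W), 11(W), 9(W), 8(W), all W → L
n=14: reaches L-position 13 → W
n=15: reaches L-position 13 → W
n=16: only reaches 15(W), 14(W), 12(W), 11(W), all W → L
n=17: reaches L-position 16 → W
n=18: reaches L-position 16 → W
n=19: only reaches 18(W), 17(W), 15(W), 14(W), all W → L
n=20: reaches L-position 19 → W
n=21: reaches L-position 19 → W
n=22: only reaches 21(W), 20(W), 18(W), 17(W), all W → L
n=23: reaches L-position 22 → W
n=24: reaches L-position 22 → W
n=25: only reaches 24(W), 23(W), 21(W), 20(W), all W → L
n=26: reaches L-position 25 → W
n=27: reaches L-position 25 → W
n=28: only reaches 27(W), 26(W), 24(W), 23(W), all W → L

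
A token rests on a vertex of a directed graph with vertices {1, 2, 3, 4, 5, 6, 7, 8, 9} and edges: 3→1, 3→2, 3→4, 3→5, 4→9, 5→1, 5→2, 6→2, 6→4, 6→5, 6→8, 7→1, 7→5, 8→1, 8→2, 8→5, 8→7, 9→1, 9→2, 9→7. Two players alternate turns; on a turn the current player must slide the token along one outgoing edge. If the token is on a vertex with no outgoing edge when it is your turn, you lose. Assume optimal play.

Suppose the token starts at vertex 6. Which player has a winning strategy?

Use the standard recursion: the mover loses at a terminal position; elsewhere, the mover wins exactly when some move hands the opponent an L position.
Every edge goes from a vertex to one that appears earlier in the order 1, 2, 5, 7, 8, 9, 4, 6, 3, so processing vertices in that order labels each vertex after all of its successors.
1: no outgoing edge → L
2: no outgoing edge → L
5: reaches L-position 2 → W
7: reaches L-position 1 → W
8: reaches L-position 2 → W
9: reaches L-position 2 → W
4: only reaches 9(W), which is W → L
6: reaches L-position 4 → W
3: reaches L-position 4 → W
The starting position 6 is W: the player to move should move to 4, handing over an L position.

The first player wins.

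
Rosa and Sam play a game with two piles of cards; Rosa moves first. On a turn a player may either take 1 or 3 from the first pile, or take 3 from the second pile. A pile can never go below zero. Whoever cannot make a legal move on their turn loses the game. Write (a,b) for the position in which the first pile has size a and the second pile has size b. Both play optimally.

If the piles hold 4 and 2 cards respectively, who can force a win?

Compute win/loss labels from the base case upward. A position with no move is L. Any other position is W if it can reach an L in one move, else L.
No move ever increases a pile, so every position that can arise here has a ≤ 4 and b ≤ 2; it is enough to label the cells with 0 ≤ a ≤ 4 and 0 ≤ b ≤ 2.
Every move lowers a or b (never raises either), so fill the grid row by row in increasing a, and left to right within a row: each cell's successors are then already labelled.
      b=0  b=1  b=2
a=0:    L    L    L
a=1:    W    W    W
a=2:    L    L    L
a=3:    W    W    W
a=4:    L    L    L
Cells with no legal move (terminal, hence L): (0,0), (0,1), (0,2).
The remaining L cells, each justified by listing all of its moves:
(2,0): the only move is to (1,0)(W), a W ⇒ L
(2,1): the only move is to (1,1)(W), a W ⇒ L
(2,2): the only move is to (1,2)(W), a W ⇒ L
(4,0): moves to (3,0)(W), (1,0)(W); every one is W ⇒ L
(4,1): moves to (3,1)(W), (1,1)(W); every one is W ⇒ L
(4,2): moves to (3,2)(W), (1,2)(W); every one is W ⇒ L
Every other cell has at least one move into one of the L cells above, so it is W.
Every move from (4,2) reaches a W position, so the mover loses.

Sam wins.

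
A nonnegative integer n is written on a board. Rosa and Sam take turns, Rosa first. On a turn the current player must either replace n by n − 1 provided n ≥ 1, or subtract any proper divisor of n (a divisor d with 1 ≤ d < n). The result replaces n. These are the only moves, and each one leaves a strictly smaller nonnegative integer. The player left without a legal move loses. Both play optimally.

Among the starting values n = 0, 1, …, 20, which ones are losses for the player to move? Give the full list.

0, 2, 5, 7, 9, 11, 13, 15, 17, 19

Use the standard recursion: the mover loses at a terminal position; elsewhere, the mover wins exactly when some move hands the opponent an L position.
n=0: no move → L
n=1: →0(L), so W
n=2: →1(W) only, which is W, so L
n=3: →2(L), so W
n=4: →2(L), so W
n=5: →4(W) only, which is W, so L
n=6: →5(L), so W
n=7: →6(W) only, which is W, so L
n=8: →7(L), so W
n=9: →6(W), 8(W) — all W, so L
n=10: →5(L), so W
n=11: →10(W) only, which is W, so L
n=12: →9(L), so W
n=13: →12(W) only, which is W, so L
n=14: →7(L), so W
n=15: →10(W), 12(W), 14(W) — all W, so L
n=16: →15(L), so W
n=17: →16(W) only, which is W, so L
n=18: →9(L), so W
n=19: →18(W) only, which is W, so L
n=20: →15(L), so W
The losing starting values of n are exactly the entries labelled L in this table (10 of them).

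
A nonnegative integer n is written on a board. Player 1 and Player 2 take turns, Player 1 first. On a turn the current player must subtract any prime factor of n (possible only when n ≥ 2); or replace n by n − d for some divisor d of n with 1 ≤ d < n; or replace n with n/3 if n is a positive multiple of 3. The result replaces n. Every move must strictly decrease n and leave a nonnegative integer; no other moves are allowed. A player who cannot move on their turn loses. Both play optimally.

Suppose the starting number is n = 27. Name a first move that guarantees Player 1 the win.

Move to 9.

Label each position W (a win for the player to move) or L (a loss). A position with no legal move is L; any other position is W exactly when some move reaches an L, and L when every move reaches a W.
n=0: no move → L
n=1: no move → L
n=2: →0(L), so W
n=3: →0(L), so W
n=4: →2(W), 3(W) — all W, so L
n=5: →0(L), so W
n=6: →4(L), so W
n=7: →0(L), so W
n=8: →4(L), so W
n=9: →3(W), 6(W), 8(W) — all W, so L
n=10: →9(L), so W
n=11: →0(L), so W
n=12: →4(L), so W
n=13: →0(L), so W
n=14: →7(W), 12(W), 13(W) — all W, so L
n=15: →14(L), so W
n=16: →14(L), so W
n=17: →0(L), so W
n=18: →9(L), so W
n=19: →0(L), so W
n=20: →10(W), 15(W), 16(W), 18(W), 19(W) — all W, so L
n=21: →14(L), so W
n=22: →20(L), so W
n=23: →0(L), so W
n=24: →20(L), so W
n=25: →20(L), so W
n=26: →13(W), 24(W), 25(W) — all W, so L
n=27: →9(L), so W
From 27, the L positions reachable in one move are: 9, 26. Any move reaching one of these is winning.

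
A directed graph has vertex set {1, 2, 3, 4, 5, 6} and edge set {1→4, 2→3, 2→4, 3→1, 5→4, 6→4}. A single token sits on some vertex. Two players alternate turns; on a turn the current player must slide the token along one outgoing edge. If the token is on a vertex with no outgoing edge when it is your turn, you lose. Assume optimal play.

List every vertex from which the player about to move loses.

Label each position W (a win for the player to move) or L (a loss). A position with no legal move is L; any other position is W exactly when some move reaches an L, and L when every move reaches a W.
Every edge goes from a vertex to one that appears earlier in the order 4, 5, 1, 3, 6, 2, so processing vertices in that order labels each vertex after all of its successors.
4: no outgoing edge → L
5: →4(L), so W
1: →4(L), so W
3: →1(W) only, which is W, so L
6: →4(L), so W
2: →3(L), so W
Reading off the rows marked L gives the requested list; there are 2 such vertices.

3, 4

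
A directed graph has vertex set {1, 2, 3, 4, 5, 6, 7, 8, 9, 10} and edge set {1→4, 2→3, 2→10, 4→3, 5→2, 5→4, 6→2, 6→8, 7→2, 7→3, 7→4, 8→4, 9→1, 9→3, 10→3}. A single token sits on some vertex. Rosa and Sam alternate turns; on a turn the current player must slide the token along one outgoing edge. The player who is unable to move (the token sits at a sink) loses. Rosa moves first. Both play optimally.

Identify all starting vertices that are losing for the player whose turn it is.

1, 3, 5, 8

Label each position W (a win for the player to move) or L (a loss). A position with no legal move is L; any other position is W exactly when some move reaches an L, and L when every move reaches a W.
Every edge goes from a vertex to one that appears earlier in the order 3, 10, 2, 4, 1, 5, 9, 8, 7, 6, so processing vertices in that order labels each vertex after all of its successors.
3: no outgoing edge → L
10: →3(L), so W
2: →3(L), so W
4: →3(L), so W
1: →4(W) only, which is W, so L
5: →4(W), 2(W) — all W, so L
9: →1(L), so W
8: →4(W) only, which is W, so L
7: →3(L), so W
6: →8(L), so W
Reading off the rows marked L gives the requested list; there are 4 such vertices.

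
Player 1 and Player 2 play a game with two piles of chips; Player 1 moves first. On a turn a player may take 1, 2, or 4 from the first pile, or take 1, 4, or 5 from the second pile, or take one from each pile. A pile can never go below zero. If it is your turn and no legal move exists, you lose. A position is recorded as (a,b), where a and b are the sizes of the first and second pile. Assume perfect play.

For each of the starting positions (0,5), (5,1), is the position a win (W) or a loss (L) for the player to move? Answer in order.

Build the W/L table. Terminal = L. A non-terminal position is W if it has a move to some L; otherwise it is L.
No move ever increases a pile, so every position that can arise here has a ≤ 5 and b ≤ 5; it is enough to label the cells with 0 ≤ a ≤ 5 and 0 ≤ b ≤ 5.
Every move lowers a or b (never raises either), so fill the grid row by row in increasing a, and left to right within a row: each cell's successors are then already labelled.
      b=0  b=1  b=2  b=3  b=4  b=5
a=0:    L    W    L    W    W    W
a=1:    W    W    W    W    L    W
a=2:    W    L    W    L    W    W
a=3:    L    W    W    W    W    W
a=4:    W    W    W    W    L    W
a=5:    W    L    W    L    W    W
Cells with no legal move (terminal, hence L): (0,0).
The remaining L cells, each justified by listing all of its moves:
(0,2): L (sole option (0,1)(W) is W)
(1,4): L (options (0,4)(W), (1,3)(W), (1,0)(W), (0,3)(W) are all W)
(2,1): L (options (1,1)(W), (0,1)(W), (2,0)(W), (1,0)(W) are all W)
(2,3): L (options (1,3)(W), (0,3)(W), (2,2)(W), (1,2)(W) are all W)
(3,0): L (options (2,0)(W), (1,0)(W) are all W)
(4,4): L (options (3,4)(W), (2,4)(W), (0,4)(W), (4,3)(W), (4,0)(W), (3,3)(W) are all W)
(5,1): L (options (4,1)(W), (3,1)(W), (1,1)(W), (5,0)(W), (4,0)(W) are all W)
(5,3): L (options (4,3)(W), (3,3)(W), (1,3)(W), (5,2)(W), (4,2)(W) are all W)
Every other cell has at least one move into one of the L cells above, so it is W.
(0,5): the move to (0,0) reaches an L cell, so W
(5,1): one of the L cells justified above, so L

(0,5): W, (5,1): L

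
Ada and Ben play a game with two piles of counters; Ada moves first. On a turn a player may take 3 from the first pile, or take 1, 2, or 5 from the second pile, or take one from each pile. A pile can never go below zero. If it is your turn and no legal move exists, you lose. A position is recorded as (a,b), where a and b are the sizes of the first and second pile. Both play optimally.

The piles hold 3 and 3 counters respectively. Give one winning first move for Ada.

Move to (0,3).

Compute win/loss labels from the base case upward. A position with no move is L. Any other position is W if it can reach an L in one move, else L.
No move ever increases a pile, so every position that can arise here has a ≤ 3 and b ≤ 3; it is enough to label the cells with 0 ≤ a ≤ 3 and 0 ≤ b ≤ 3.
Every move lowers a or b (never raises either), so fill the grid row by row in increasing a, and left to right within a row: each cell's successors are then already labelled.
      b=0  b=1  b=2  b=3
a=0:    L    W    W    L
a=1:    L    W    W    L
a=2:    L    W    W    L
a=3:    W    W    L    W
Cells with no legal move (terminal, hence L): (0,0), (1,0), (2,0).
The remaining L cells, each justified by listing all of its moves:
(0,3): L (options (0,2)(W), (0,1)(W) are all W)
(1,3): L (options (1,2)(W), (1,1)(W), (0,2)(W) are all W)
(2,3): L (options (2,2)(W), (2,1)(W), (1,2)(W) are all W)
(3,2): L (options (0,2)(W), (3,1)(W), (3,0)(W), (2,1)(W) are all W)
Every other cell has at least one move into one of the L cells above, so it is W.
From (3,3), the L positions reachable in one move are: (0,3), (3,2). Any move reaching one of these is winning.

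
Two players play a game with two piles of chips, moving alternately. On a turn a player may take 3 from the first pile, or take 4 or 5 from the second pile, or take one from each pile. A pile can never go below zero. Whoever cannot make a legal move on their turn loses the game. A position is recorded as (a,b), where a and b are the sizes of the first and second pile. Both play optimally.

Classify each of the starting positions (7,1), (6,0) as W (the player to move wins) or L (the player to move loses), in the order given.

(7,1): W, (6,0): L

Work bottom-up. With no move the player to move loses. Otherwise the position is W if at least one move leads to an L position for the opponent, and L if every move leads to a W.
No move ever increases a pile, so every position that can arise here has a ≤ 7 and b ≤ 1; it is enough to label the cells with 0 ≤ a ≤ 7 and 0 ≤ b ≤ 1.
Every move lowers a or b (never raises either), so fill the grid row by row in increasing a, and left to right within a row: each cell's successors are then already labelled.
      b=0  b=1
a=0:    L    L
a=1:    L    W
a=2:    L    W
a=3:    W    W
a=4:    W    L
a=5:    W    L
a=6:    L    L
a=7:    L    W
Cells with no legal move (terminal, hence L): (0,0), (0,1), (1,0), (2,0).
The remaining L cells, each justified by listing all of its moves:
(4,1): L (options (1,1)(W), (3,0)(W) are all W)
(5,1): L (options (2,1)(W), (4,0)(W) are all W)
(6,0): L (sole option (3,0)(W) is W)
(6,1): L (options (3,1)(W), (5,0)(W) are all W)
(7,0): L (sole option (4,0)(W) is W)
Every other cell has at least one move into one of the L cells above, so it is W.
(7,1): the move to (4,1) reaches an L cell, so W
(6,0): one of the L cells justified above, so L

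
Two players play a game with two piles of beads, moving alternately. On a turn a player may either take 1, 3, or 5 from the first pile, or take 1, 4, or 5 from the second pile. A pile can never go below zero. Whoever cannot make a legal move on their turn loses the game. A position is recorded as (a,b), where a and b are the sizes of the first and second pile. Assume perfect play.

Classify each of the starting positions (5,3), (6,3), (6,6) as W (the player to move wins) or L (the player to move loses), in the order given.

(5,3): L, (6,3): W, (6,6): W

Positions with no move are L. A position that does have a move is losing for the player to move precisely when every available move leads to a winning position for the opponent. Fill in the labels:
No move ever increases a pile, so every position that can arise here has a ≤ 6 and b ≤ 6; it is enough to label the cells with 0 ≤ a ≤ 6 and 0 ≤ b ≤ 6.
Every move lowers a or b (never raises either), so fill the grid row by row in increasing a, and left to right within a row: each cell's successors are then already labelled.
      b=0  b=1  b=2  b=3  b=4  b=5  b=6
a=0:    L    W    L    W    W    W    W
a=1:    W    L    W    L    W    W    W
a=2:    L    W    L    W    W    W    W
a=3:    W    L    W    L    W    W    W
a=4:    L    W    L    W    W    W    W
a=5:    W    L    W    L    W    W    W
a=6:    L    W    L    W    W    W    W
Cells with no legal move (terminal, hence L): (0,0).
The remaining L cells, each justified by listing all of its moves:
(0,2): →(0,1)(W) only, which is W, so L
(1,1): →(0,1)(W), (1,0)(W) — all W, so L
(1,3): →(0,3)(W), (1,2)(W) — all W, so L
(2,0): →(1,0)(W) only, which is W, so L
(2,2): →(1,2)(W), (2,1)(W) — all W, so L
(3,1): →(2,1)(W), (0,1)(W), (3,0)(W) — all W, so L
(3,3): →(2,3)(W), (0,3)(W), (3,2)(W) — all W, so L
(4,0): →(3,0)(W), (1,0)(W) — all W, so L
(4,2): →(3,2)(W), (1,2)(W), (4,1)(W) — all W, so L
(5,1): →(4,1)(W), (2,1)(W), (0,1)(W), (5,0)(W) — all W, so L
(5,3): →(4,3)(W), (2,3)(W), (0,3)(W), (5,2)(W) — all W, so L
(6,0): →(5,0)(W), (3,0)(W), (1,0)(W) — all W, so L
(6,2): →(5,2)(W), (3,2)(W), (1,2)(W), (6,1)(W) — all W, so L
Every other cell has at least one move into one of the L cells above, so it is W.
(5,3): one of the L cells justified above, so L
(6,3): the move to (5,3) reaches an L cell, so W
(6,6): the move to (6,2) reaches an L cell, so W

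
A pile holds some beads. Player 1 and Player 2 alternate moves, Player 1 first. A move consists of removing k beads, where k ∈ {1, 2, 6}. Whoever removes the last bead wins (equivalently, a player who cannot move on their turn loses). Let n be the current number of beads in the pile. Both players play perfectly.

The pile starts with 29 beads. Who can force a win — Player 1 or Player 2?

Player 1 wins.

Work bottom-up. With no move the player to move loses. Otherwise the position is W if at least one move leads to an L position for the opponent, and L if every move leads to a W.
n=0: no move → L
n=1: reaches L-position 0 → W
n=2: reaches L-position 0 → W
n=3: only reaches 2(W), 1(W), all W → L
n=4: reaches L-position 3 → W
n=5: reaches L-position 3 → W
n=6: reaches L-position 0 → W
n=7: only reaches 6(W), 5(W), 1(W), all W → L
n=8: reaches L-position 7 → W
n=9: reaches L-position 7 → W
n=10: only reaches 9(W), 8(W), 4(W), all W → L
n=11: reaches L-position 10 → W
n=12: reaches L-position 10 → W
n=13: reaches L-position 7 → W
n=14: only reaches 13(W), 12(W), 8(W), all W → L
n=15: reaches L-position 14 → W
n=16: reaches L-position 14 → W
n=17: only reaches 16(W), 15(W), 11(W), all W → L
n=18: reaches L-position 17 → W
n=19: reaches L-position 17 → W
n=20: reaches L-position 14 → W
n=21: only reaches 20(W), 19(W), 15(W), all W → L
n=22: reaches L-position 21 → W
n=23: reaches L-position 21 → W
n=24: only reaches 23(W), 22(W), 18(W), all W → L
n=25: reaches L-position 24 → W
n=26: reaches L-position 24 → W
n=27: reaches L-position 21 → W
n=28: only reaches 27(W), 26(W), 22(W), all W → L
n=29: reaches L-position 28 → W
From 29 Player 1 can remove 1, leaving 28, reaching an L position.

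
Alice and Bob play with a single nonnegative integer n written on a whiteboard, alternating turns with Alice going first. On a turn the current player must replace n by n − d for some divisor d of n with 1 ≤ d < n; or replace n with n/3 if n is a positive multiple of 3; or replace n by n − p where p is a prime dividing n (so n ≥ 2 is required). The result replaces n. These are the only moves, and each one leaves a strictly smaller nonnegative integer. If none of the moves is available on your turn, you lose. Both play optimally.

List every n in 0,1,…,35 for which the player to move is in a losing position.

Label each position W (a win for the player to move) or L (a loss). A position with no legal move is L; any other position is W exactly when some move reaches an L, and L when every move reaches a W.
n=0: no move → L
n=1: no move → L
n=2: reaches L-position 0 → W
n=3: reaches L-position 0 → W
n=4: only reaches 2(W), 3(W), all W → L
n=5: reaches L-position 0 → W
n=6: reaches L-position 4 → W
n=7: reaches L-position 0 → W
n=8: reaches L-position 4 → W
n=9: only reaches 3(W), 6(W), 8(W), all W → L
n=10: reaches L-position 9 → W
n=11: reaches L-position 0 → W
n=12: reaches L-position 4 → W
n=13: reaches L-position 0 → W
n=14: only reaches 7(W), 12(W), 13(W), all W → L
n=15: reaches L-position 14 → W
n=16: reaches L-position 14 → W
n=17: reaches L-position 0 → W
n=18: reaches L-position 9 → W
n=19: reaches L-position 0 → W
n=20: only reaches 10(W), 15(W), 16(W), 18(W), 19(W), all W → L
n=21: reaches L-position 14 → W
n=22: reaches L-position 20 → W
n=23: reaches L-position 0 → W
n=24: reaches L-position 20 → W
n=25: reaches L-position 20 → W
n=26: only reaches 13(W), 24(W), 25(W), all W → L
n=27: reaches L-position 9 → W
n=28: reaches L-position 14 → W
n=29: reaches L-position 0 → W
n=30: reaches L-position 20 → W
n=31: reaches L-position 0 → W
n=32: only reaches 16(W), 24(W), 28(W), 30(W), 31(W), all W → L
n=33: reaches L-position 32 → W
n=34: reaches L-position 32 → W
n=35: only reaches 28(W), 30(W), 34(W), all W → L
The losing starting values of n are exactly the entries labelled L in this table (9 of them).

0, 1, 4, 9, 14, 20, 26, 32, 35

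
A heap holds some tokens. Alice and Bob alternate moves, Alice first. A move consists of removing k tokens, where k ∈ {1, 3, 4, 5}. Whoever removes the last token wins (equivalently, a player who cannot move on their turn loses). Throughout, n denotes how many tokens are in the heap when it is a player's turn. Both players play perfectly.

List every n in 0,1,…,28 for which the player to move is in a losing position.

0, 2, 8, 10, 16, 18, 24, 26

Use the standard recursion: the mover loses at a terminal position; elsewhere, the mover wins exactly when some move hands the opponent an L position.
n=0: no move → L
n=1: →0(L), so W
n=2: →1(W) only, which is W, so L
n=3: →2(L), so W
n=4: →0(L), so W
n=5: →2(L), so W
n=6: →2(L), so W
n=7: →2(L), so W
n=8: →7(W), 5(W), 4(W), 3(W) — all W, so L
n=9: →8(L), so W
n=10: →9(W), 7(W), 6(W), 5(W) — all W, so L
n=11: →10(L), so W
n=12: →8(L), so W
n=13: →10(L), so W
n=14: →10(L), so W
n=15: →10(L), so W
n=16: →15(W), 13(W), 12(W), 11(W) — all W, so L
n=17: →16(L), so W
n=18: →17(W), 15(W), 14(W), 13(W) — all W, so L
n=19: →18(L), so W
n=20: →16(L), so W
n=21: →18(L), so W
n=22: →18(L), so W
n=23: →18(L), so W
n=24: →23(W), 21(W), 20(W), 19(W) — all W, so L
n=25: →24(L), so W
n=26: →25(W), 23(W), 22(W), 21(W) — all W, so L
n=27: →26(L), so W
n=28: →24(L), so W
Reading off the rows marked L gives the requested list; there are 8 such values of n.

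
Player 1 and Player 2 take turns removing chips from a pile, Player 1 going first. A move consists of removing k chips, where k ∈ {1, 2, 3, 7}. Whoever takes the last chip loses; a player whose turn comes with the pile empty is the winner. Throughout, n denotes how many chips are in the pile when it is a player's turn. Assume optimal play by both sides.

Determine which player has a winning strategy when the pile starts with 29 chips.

Player 2 wins.

Work bottom-up. With no move the player to move wins. Otherwise the position is W if at least one move leads to an L position for the opponent, and L if every move leads to a W.
n=0: no move; the opponent has just taken the last chip and therefore loses → W
n=1: L (sole option 0(W) is W)
n=2: W (go to 1, an L position)
n=3: W (go to 1, an L position)
n=4: W (go to 1, an L position)
n=5: L (options 4(W), 3(W), 2(W) are all W)
n=6: W (go to 5, an L position)
n=7: W (go to 5, an L position)
n=8: W (go to 5, an L position)
n=9: L (options 8(W), 7(W), 6(W), 2(W) are all W)
n=10: W (go to 9, an L position)
n=11: W (go to 9, an L position)
n=12: W (go to 9, an L position)
n=13: L (options 12(W), 11(W), 10(W), 6(W) are all W)
n=14: W (go to 13, an L position)
n=15: W (go to 13, an L position)
n=16: W (go to 13, an L position)
n=17: L (options 16(W), 15(W), 14(W), 10(W) are all W)
n=18: W (go to 17, an L position)
n=19: W (go to 17, an L position)
n=20: W (go to 17, an L position)
n=21: L (options 20(W), 19(W), 18(W), 14(W) are all W)
n=22: W (go to 21, an L position)
n=23: W (go to 21, an L position)
n=24: W (go to 21, an L position)
n=25: L (options 24(W), 23(W), 22(W), 18(W) are all W)
n=26: W (go to 25, an L position)
n=27: W (go to 25, an L position)
n=28: W (go to 25, an L position)
n=29: L (options 28(W), 27(W), 26(W), 22(W) are all W)
The starting position 29 is L: whatever Player 1 does, the opponent receives a W position.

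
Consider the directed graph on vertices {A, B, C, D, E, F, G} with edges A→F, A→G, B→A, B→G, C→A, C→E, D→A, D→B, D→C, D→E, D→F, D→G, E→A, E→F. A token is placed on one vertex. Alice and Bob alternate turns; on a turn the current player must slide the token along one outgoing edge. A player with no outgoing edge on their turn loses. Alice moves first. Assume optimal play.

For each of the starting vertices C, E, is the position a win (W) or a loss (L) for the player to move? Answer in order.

C: L, E: W

Compute win/loss labels from the base case upward. A position with no move is L. Any other position is W if it can reach an L in one move, else L.
Every edge goes from a vertex to one that appears earlier in the order F, G, A, B, E, C, D, so processing vertices in that order labels each vertex after all of its successors.
F: no outgoing edge → L
G: no outgoing edge → L
A: reaches L-position G → W
B: reaches L-position G → W
E: reaches L-position F → W
C: only reaches E(W), A(W), all W → L
D: reaches L-position C → W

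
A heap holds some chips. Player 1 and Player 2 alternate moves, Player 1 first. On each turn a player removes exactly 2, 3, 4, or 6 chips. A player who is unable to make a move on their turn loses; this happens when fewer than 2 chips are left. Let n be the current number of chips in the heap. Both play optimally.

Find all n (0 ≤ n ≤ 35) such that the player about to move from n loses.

0, 1, 8, 9, 16, 17, 24, 25, 32, 33

Positions with no move are L. A position that does have a move is losing for the player to move precisely when every available move leads to a winning position for the opponent. Fill in the labels:
n=0: no move → L
n=1: no move → L
n=2: W (go to 0, an L position)
n=3: W (go to 1, an L position)
n=4: W (go to 1, an L position)
n=5: W (go to 1, an L position)
n=6: W (go to 0, an L position)
n=7: W (go to 1, an L position)
n=8: L (options 6(W), 5(W), 4(W), 2(W) are all W)
n=9: L (options 7(W), 6(W), 5(W), 3(W) are all W)
n=10: W (go to 8, an L position)
n=11: W (go to 9, an L position)
n=12: W (go to 9, an L position)
n=13: W (go to 9, an L position)
n=14: W (go to 8, an L position)
n=15: W (go to 9, an L position)
n=16: L (options 14(W), 13(W), 12(W), 10(W) are all W)
n=17: L (options 15(W), 14(W), 13(W), 11(W) are all W)
n=18: W (go to 16, an L position)
n=19: W (go to 17, an L position)
n=20: W (go to 17, an L position)
n=21: W (go to 17, an L position)
n=22: W (go to 16, an L position)
n=23: W (go to 17, an L position)
n=24: L (options 22(W), 21(W), 20(W), 18(W) are all W)
n=25: L (options 23(W), 22(W), 21(W), 19(W) are all W)
n=26: W (go to 24, an L position)
n=27: W (go to 25, an L position)
n=28: W (go to 25, an L position)
n=29: W (go to 25, an L position)
n=30: W (go to 24, an L position)
n=31: W (go to 25, an L position)
n=32: L (options 30(W), 29(W), 28(W), 26(W) are all W)
n=33: L (options 31(W), 30(W), 29(W), 27(W) are all W)
n=34: W (go to 32, an L position)
n=35: W (go to 33, an L position)
Reading off the rows marked L gives the requested list; there are 10 such values of n.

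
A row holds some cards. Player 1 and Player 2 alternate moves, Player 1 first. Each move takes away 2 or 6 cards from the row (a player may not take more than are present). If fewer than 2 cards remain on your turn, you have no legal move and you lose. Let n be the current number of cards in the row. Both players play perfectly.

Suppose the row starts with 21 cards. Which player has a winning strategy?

Compute win/loss labels from the base case upward. A position with no move is L. Any other position is W if it can reach an L in one move, else L.
n=0: no move → L
n=1: no move → L
n=2: W (go to 0, an L position)
n=3: W (go to 1, an L position)
n=4: L (sole option 2(W) is W)
n=5: L (sole option 3(W) is W)
n=6: W (go to 4, an L position)
n=7: W (go to 5, an L position)
n=8: L (options 6(W), 2(W) are all W)
n=9: L (options 7(W), 3(W) are all W)
n=10: W (go to 8, an L position)
n=11: W (go to 9, an L position)
n=12: L (options 10(W), 6(W) are all W)
n=13: L (options 11(W), 7(W) are all W)
n=14: W (go to 12, an L position)
n=15: W (go to 13, an L position)
n=16: L (options 14(W), 10(W) are all W)
n=17: L (options 15(W), 11(W) are all W)
n=18: W (go to 16, an L position)
n=19: W (go to 17, an L position)
n=20: L (options 18(W), 14(W) are all W)
n=21: L (options 19(W), 15(W) are all W)
Every move from 21 reaches a W position, so the mover loses.

Player 2 wins.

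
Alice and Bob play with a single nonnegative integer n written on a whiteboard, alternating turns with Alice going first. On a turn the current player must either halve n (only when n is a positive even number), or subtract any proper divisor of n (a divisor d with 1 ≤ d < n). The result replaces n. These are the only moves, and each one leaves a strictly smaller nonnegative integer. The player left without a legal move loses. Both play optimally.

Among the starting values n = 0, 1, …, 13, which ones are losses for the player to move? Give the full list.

0, 1, 3, 5, 7, 9, 11, 13

Classify positions by backward induction: terminal positions (no move available) are L. From any other position, the mover wins iff some move reaches an L.
n=0: no move → L
n=1: no move → L
n=2: →1(L), so W
n=3: →2(W) only, which is W, so L
n=4: →3(L), so W
n=5: →4(W) only, which is W, so L
n=6: →3(L), so W
n=7: →6(W) only, which is W, so L
n=8: →7(L), so W
n=9: →6(W), 8(W) — all W, so L
n=10: →5(L), so W
n=11: →10(W) only, which is W, so L
n=12: →9(L), so W
n=13: →12(W) only, which is W, so L
The losing starting values of n are exactly the entries labelled L in this table (8 of them).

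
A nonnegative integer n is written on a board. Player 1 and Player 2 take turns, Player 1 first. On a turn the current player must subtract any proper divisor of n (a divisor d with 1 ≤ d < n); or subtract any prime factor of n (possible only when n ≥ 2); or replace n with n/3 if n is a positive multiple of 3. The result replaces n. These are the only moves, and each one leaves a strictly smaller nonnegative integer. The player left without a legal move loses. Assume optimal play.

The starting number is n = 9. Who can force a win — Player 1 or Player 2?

Player 2 wins.

Label each position W (a win for the player to move) or L (a loss). A position with no legal move is L; any other position is W exactly when some move reaches an L, and L when every move reaches a W.
n=0: no move → L
n=1: no move → L
n=2: reaches L-position 0 → W
n=3: reaches L-position 0 → W
n=4: only reaches 2(W), 3(W), all W → L
n=5: reaches L-position 0 → W
n=6: reaches L-position 4 → W
n=7: reaches L-position 0 → W
n=8: reaches L-position 4 → W
n=9: only reaches 3(W), 6(W), 8(W), all W → L
Every move from 9 reaches a W position, so the mover loses.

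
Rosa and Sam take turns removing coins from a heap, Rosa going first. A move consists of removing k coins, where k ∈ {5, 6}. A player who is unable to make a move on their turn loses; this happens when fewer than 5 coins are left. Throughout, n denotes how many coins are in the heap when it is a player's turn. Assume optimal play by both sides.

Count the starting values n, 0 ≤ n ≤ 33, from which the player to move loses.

16

Build the W/L table. Terminal = L. A non-terminal position is W if it has a move to some L; otherwise it is L.
n=0: no move → L
n=1: no move → L
n=2: no move → L
n=3: no move → L
n=4: no move → L
n=5: reaches L-position 0 → W
n=6: reaches L-position 1 → W
n=7: reaches L-position 2 → W
n=8: reaches L-position 3 → W
n=9: reaches L-position 4 → W
n=10: reaches L-position 4 → W
n=11: only reaches 6(W), 5(W), all W → L
n=12: only reaches 7(W), 6(W), all W → L
n=13: only reaches 8(W), 7(W), all W → L
n=14: only reaches 9(W), 8(W), all W → L
n=15: only reaches 10(W), 9(W), all W → L
n=16: reaches L-position 11 → W
n=17: reaches L-position 12 → W
n=18: reaches L-position 13 → W
n=19: reaches L-position 14 → W
n=20: reaches L-position 15 → W
n=21: reaches L-position 15 → W
n=22: only reaches 17(W), 16(W), all W → L
n=23: only reaches 18(W), 17(W), all W → L
n=24: only reaches 19(W), 18(W), all W → L
n=25: only reaches 20(W), 19(W), all W → L
n=26: only reaches 21(W), 20(W), all W → L
n=27: reaches L-position 22 → W
n=28: reaches L-position 23 → W
n=29: reaches L-position 24 → W
n=30: reaches L-position 25 → W
n=31: reaches L-position 26 → W
n=32: reaches L-position 26 → W
n=33: only reaches 28(W), 27(W), all W → L
L entries with 0 ≤ n ≤ 33: n = 0, 1, 2, 3, 4, 11, 12, 13, 14, 15, 22, 23, 24, 25, 26, 33; that makes 16.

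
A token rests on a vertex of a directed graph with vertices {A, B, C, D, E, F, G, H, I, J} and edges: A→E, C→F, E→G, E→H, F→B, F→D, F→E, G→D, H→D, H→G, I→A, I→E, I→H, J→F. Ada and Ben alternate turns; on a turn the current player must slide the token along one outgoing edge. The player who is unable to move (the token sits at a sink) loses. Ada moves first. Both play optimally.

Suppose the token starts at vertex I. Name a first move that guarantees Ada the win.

Label each position W (a win for the player to move) or L (a loss). A position with no legal move is L; any other position is W exactly when some move reaches an L, and L when every move reaches a W.
Every edge goes from a vertex to one that appears earlier in the order B, D, G, H, E, A, F, I, J, C, so processing vertices in that order labels each vertex after all of its successors.
B: no outgoing edge → L
D: no outgoing edge → L
G: →D(L), so W
H: →D(L), so W
E: →H(W), G(W) — all W, so L
A: →E(L), so W
F: →E(L), so W
I: →E(L), so W
J: →F(W) only, which is W, so L
C: →F(W) only, which is W, so L
From I, the L positions reachable in one move are: E.

Move to E.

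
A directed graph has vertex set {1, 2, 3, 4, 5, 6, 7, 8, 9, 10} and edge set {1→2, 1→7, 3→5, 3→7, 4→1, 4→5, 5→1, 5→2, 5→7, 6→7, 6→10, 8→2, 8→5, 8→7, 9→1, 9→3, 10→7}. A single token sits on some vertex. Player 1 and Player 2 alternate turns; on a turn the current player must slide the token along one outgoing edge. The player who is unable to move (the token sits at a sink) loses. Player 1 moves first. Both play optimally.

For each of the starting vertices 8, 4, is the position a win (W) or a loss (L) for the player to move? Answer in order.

Compute win/loss labels from the base case upward. A position with no move is L. Any other position is W if it can reach an L in one move, else L.
Every edge goes from a vertex to one that appears earlier in the order 2, 7, 1, 5, 3, 9, 10, 8, 6, 4, so processing vertices in that order labels each vertex after all of its successors.
2: no outgoing edge → L
7: no outgoing edge → L
1: →7(L), so W
5: →7(L), so W
3: →7(L), so W
9: →3(W), 1(W) — all W, so L
10: →7(L), so W
8: →7(L), so W
6: →7(L), so W
4: →5(W), 1(W) — all W, so L

8: W, 4: L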